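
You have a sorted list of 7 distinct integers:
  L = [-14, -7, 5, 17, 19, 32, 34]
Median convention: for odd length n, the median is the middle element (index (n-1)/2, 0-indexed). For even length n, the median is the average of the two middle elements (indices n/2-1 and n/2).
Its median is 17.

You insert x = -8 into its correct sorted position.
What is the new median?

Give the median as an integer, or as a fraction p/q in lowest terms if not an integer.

Old list (sorted, length 7): [-14, -7, 5, 17, 19, 32, 34]
Old median = 17
Insert x = -8
Old length odd (7). Middle was index 3 = 17.
New length even (8). New median = avg of two middle elements.
x = -8: 1 elements are < x, 6 elements are > x.
New sorted list: [-14, -8, -7, 5, 17, 19, 32, 34]
New median = 11

Answer: 11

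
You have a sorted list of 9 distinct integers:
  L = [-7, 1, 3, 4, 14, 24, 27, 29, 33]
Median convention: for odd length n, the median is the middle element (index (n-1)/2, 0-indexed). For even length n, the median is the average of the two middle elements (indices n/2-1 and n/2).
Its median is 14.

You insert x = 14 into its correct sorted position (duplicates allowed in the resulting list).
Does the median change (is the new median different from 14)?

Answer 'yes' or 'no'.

Old median = 14
Insert x = 14
New median = 14
Changed? no

Answer: no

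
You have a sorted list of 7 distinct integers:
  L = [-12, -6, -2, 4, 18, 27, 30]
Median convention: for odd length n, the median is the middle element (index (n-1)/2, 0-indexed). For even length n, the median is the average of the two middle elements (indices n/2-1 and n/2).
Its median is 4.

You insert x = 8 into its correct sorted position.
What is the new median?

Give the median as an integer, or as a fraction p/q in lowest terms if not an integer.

Old list (sorted, length 7): [-12, -6, -2, 4, 18, 27, 30]
Old median = 4
Insert x = 8
Old length odd (7). Middle was index 3 = 4.
New length even (8). New median = avg of two middle elements.
x = 8: 4 elements are < x, 3 elements are > x.
New sorted list: [-12, -6, -2, 4, 8, 18, 27, 30]
New median = 6

Answer: 6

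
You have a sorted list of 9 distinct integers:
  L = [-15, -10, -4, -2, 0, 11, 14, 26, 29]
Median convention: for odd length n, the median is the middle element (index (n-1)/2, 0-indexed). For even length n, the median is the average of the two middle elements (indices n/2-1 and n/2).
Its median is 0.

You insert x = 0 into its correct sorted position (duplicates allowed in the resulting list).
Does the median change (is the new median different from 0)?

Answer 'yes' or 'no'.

Answer: no

Derivation:
Old median = 0
Insert x = 0
New median = 0
Changed? no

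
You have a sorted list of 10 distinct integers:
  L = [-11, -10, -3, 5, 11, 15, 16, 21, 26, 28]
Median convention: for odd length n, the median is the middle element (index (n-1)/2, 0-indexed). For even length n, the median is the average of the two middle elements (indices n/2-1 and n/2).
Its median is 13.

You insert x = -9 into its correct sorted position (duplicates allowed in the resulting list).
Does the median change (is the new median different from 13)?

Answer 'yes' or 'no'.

Answer: yes

Derivation:
Old median = 13
Insert x = -9
New median = 11
Changed? yes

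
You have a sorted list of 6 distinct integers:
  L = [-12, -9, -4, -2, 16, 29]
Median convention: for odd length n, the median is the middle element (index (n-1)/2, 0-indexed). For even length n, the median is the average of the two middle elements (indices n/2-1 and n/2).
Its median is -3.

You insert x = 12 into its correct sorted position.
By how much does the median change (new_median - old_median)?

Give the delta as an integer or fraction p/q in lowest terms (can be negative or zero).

Old median = -3
After inserting x = 12: new sorted = [-12, -9, -4, -2, 12, 16, 29]
New median = -2
Delta = -2 - -3 = 1

Answer: 1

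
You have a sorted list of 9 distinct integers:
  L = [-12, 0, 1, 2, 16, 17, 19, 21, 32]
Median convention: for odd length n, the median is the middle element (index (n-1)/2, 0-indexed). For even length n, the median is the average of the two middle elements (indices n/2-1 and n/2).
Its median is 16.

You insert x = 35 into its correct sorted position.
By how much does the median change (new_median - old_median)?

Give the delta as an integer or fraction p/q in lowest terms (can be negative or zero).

Old median = 16
After inserting x = 35: new sorted = [-12, 0, 1, 2, 16, 17, 19, 21, 32, 35]
New median = 33/2
Delta = 33/2 - 16 = 1/2

Answer: 1/2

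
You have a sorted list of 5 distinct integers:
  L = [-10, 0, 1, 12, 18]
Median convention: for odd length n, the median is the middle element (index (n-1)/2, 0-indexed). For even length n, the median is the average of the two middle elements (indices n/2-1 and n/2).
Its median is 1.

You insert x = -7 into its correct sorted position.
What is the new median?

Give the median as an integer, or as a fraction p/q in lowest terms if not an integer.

Old list (sorted, length 5): [-10, 0, 1, 12, 18]
Old median = 1
Insert x = -7
Old length odd (5). Middle was index 2 = 1.
New length even (6). New median = avg of two middle elements.
x = -7: 1 elements are < x, 4 elements are > x.
New sorted list: [-10, -7, 0, 1, 12, 18]
New median = 1/2

Answer: 1/2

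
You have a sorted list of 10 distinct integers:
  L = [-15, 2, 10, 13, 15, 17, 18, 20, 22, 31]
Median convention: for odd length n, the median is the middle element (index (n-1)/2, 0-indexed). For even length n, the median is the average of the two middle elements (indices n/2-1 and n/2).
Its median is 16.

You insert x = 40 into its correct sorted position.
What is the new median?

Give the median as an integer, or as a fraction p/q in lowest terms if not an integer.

Old list (sorted, length 10): [-15, 2, 10, 13, 15, 17, 18, 20, 22, 31]
Old median = 16
Insert x = 40
Old length even (10). Middle pair: indices 4,5 = 15,17.
New length odd (11). New median = single middle element.
x = 40: 10 elements are < x, 0 elements are > x.
New sorted list: [-15, 2, 10, 13, 15, 17, 18, 20, 22, 31, 40]
New median = 17

Answer: 17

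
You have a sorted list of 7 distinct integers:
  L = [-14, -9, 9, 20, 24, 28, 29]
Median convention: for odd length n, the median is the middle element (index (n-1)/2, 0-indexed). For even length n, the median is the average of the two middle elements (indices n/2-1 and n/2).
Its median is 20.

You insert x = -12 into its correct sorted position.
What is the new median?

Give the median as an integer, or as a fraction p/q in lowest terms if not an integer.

Old list (sorted, length 7): [-14, -9, 9, 20, 24, 28, 29]
Old median = 20
Insert x = -12
Old length odd (7). Middle was index 3 = 20.
New length even (8). New median = avg of two middle elements.
x = -12: 1 elements are < x, 6 elements are > x.
New sorted list: [-14, -12, -9, 9, 20, 24, 28, 29]
New median = 29/2

Answer: 29/2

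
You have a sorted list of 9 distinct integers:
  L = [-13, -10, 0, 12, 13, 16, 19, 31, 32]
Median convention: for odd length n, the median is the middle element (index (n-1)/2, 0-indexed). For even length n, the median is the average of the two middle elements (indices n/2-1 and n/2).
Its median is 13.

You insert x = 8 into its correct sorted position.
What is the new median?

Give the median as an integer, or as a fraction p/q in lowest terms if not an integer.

Old list (sorted, length 9): [-13, -10, 0, 12, 13, 16, 19, 31, 32]
Old median = 13
Insert x = 8
Old length odd (9). Middle was index 4 = 13.
New length even (10). New median = avg of two middle elements.
x = 8: 3 elements are < x, 6 elements are > x.
New sorted list: [-13, -10, 0, 8, 12, 13, 16, 19, 31, 32]
New median = 25/2

Answer: 25/2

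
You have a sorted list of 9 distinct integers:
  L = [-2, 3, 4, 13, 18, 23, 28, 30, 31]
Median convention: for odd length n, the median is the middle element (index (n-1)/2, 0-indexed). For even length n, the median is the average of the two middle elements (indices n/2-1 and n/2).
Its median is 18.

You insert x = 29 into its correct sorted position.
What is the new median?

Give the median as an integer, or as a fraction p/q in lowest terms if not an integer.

Answer: 41/2

Derivation:
Old list (sorted, length 9): [-2, 3, 4, 13, 18, 23, 28, 30, 31]
Old median = 18
Insert x = 29
Old length odd (9). Middle was index 4 = 18.
New length even (10). New median = avg of two middle elements.
x = 29: 7 elements are < x, 2 elements are > x.
New sorted list: [-2, 3, 4, 13, 18, 23, 28, 29, 30, 31]
New median = 41/2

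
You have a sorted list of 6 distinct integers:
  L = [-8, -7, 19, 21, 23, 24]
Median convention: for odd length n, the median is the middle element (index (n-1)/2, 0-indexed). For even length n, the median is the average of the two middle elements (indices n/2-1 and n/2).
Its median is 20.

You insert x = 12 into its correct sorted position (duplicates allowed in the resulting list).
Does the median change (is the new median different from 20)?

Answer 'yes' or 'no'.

Answer: yes

Derivation:
Old median = 20
Insert x = 12
New median = 19
Changed? yes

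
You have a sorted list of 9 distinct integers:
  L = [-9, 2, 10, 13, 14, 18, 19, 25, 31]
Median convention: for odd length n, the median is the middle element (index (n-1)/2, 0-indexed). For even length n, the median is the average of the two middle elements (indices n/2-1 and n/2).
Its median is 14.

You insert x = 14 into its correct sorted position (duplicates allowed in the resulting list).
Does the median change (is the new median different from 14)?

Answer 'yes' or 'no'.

Answer: no

Derivation:
Old median = 14
Insert x = 14
New median = 14
Changed? no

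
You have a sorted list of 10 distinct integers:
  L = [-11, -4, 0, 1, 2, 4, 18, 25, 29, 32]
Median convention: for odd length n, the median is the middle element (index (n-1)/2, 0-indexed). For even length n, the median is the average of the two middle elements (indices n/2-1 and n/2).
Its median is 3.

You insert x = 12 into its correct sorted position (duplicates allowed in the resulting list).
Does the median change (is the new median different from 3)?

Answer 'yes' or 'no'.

Answer: yes

Derivation:
Old median = 3
Insert x = 12
New median = 4
Changed? yes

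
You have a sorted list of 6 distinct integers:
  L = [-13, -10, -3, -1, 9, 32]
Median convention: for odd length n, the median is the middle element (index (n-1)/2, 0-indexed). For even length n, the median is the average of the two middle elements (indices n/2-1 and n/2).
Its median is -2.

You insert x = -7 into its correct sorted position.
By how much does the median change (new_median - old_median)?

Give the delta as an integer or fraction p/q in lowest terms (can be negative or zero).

Old median = -2
After inserting x = -7: new sorted = [-13, -10, -7, -3, -1, 9, 32]
New median = -3
Delta = -3 - -2 = -1

Answer: -1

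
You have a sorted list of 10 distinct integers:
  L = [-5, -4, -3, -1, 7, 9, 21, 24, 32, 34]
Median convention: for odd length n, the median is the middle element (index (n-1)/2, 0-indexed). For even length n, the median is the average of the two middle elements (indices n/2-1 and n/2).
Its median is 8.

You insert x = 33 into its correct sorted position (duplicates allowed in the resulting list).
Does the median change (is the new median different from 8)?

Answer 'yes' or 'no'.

Answer: yes

Derivation:
Old median = 8
Insert x = 33
New median = 9
Changed? yes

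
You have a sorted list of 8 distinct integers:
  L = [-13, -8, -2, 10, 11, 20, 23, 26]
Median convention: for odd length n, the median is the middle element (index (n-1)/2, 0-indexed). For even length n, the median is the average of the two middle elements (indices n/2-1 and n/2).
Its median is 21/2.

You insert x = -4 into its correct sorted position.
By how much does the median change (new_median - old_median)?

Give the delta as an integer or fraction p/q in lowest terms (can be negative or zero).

Answer: -1/2

Derivation:
Old median = 21/2
After inserting x = -4: new sorted = [-13, -8, -4, -2, 10, 11, 20, 23, 26]
New median = 10
Delta = 10 - 21/2 = -1/2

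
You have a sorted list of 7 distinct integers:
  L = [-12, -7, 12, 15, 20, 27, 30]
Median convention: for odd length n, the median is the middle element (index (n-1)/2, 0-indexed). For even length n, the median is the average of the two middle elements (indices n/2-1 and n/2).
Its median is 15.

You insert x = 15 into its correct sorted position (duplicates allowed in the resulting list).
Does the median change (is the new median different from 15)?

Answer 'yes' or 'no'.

Old median = 15
Insert x = 15
New median = 15
Changed? no

Answer: no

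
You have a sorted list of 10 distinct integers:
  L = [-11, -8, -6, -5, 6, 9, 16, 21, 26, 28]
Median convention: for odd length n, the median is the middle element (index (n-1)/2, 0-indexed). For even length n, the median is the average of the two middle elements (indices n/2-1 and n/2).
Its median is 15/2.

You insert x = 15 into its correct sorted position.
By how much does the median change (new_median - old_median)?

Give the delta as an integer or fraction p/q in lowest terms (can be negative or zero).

Old median = 15/2
After inserting x = 15: new sorted = [-11, -8, -6, -5, 6, 9, 15, 16, 21, 26, 28]
New median = 9
Delta = 9 - 15/2 = 3/2

Answer: 3/2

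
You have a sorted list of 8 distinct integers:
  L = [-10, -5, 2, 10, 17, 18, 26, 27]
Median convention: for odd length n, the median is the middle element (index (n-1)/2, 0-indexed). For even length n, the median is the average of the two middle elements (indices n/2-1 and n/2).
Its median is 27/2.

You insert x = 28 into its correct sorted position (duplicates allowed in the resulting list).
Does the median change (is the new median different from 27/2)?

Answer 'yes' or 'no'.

Answer: yes

Derivation:
Old median = 27/2
Insert x = 28
New median = 17
Changed? yes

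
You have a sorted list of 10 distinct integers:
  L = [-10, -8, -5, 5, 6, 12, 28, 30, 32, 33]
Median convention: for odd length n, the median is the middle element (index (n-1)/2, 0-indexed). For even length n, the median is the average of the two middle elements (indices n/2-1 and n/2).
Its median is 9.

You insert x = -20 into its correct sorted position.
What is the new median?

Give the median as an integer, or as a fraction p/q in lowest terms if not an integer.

Old list (sorted, length 10): [-10, -8, -5, 5, 6, 12, 28, 30, 32, 33]
Old median = 9
Insert x = -20
Old length even (10). Middle pair: indices 4,5 = 6,12.
New length odd (11). New median = single middle element.
x = -20: 0 elements are < x, 10 elements are > x.
New sorted list: [-20, -10, -8, -5, 5, 6, 12, 28, 30, 32, 33]
New median = 6

Answer: 6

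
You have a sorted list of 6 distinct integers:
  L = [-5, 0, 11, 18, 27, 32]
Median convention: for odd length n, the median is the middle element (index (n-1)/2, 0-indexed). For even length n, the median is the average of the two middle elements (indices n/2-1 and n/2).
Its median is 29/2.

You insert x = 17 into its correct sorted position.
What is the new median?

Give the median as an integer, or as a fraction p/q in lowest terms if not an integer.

Old list (sorted, length 6): [-5, 0, 11, 18, 27, 32]
Old median = 29/2
Insert x = 17
Old length even (6). Middle pair: indices 2,3 = 11,18.
New length odd (7). New median = single middle element.
x = 17: 3 elements are < x, 3 elements are > x.
New sorted list: [-5, 0, 11, 17, 18, 27, 32]
New median = 17

Answer: 17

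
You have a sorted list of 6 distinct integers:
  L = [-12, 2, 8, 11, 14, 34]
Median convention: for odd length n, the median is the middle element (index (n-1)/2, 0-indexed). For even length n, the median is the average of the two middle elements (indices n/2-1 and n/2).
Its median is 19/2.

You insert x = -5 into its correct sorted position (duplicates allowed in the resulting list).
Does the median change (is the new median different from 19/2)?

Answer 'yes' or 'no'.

Answer: yes

Derivation:
Old median = 19/2
Insert x = -5
New median = 8
Changed? yes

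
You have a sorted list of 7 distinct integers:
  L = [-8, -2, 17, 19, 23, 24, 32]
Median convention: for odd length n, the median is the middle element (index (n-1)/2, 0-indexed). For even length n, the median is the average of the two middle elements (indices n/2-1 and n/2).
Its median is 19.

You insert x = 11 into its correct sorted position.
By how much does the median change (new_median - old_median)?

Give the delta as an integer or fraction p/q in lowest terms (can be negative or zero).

Old median = 19
After inserting x = 11: new sorted = [-8, -2, 11, 17, 19, 23, 24, 32]
New median = 18
Delta = 18 - 19 = -1

Answer: -1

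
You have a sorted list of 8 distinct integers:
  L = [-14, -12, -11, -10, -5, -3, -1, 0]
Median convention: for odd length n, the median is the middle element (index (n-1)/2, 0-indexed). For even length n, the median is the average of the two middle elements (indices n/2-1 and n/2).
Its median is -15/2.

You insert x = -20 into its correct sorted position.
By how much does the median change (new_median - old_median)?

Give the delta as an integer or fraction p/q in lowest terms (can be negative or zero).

Answer: -5/2

Derivation:
Old median = -15/2
After inserting x = -20: new sorted = [-20, -14, -12, -11, -10, -5, -3, -1, 0]
New median = -10
Delta = -10 - -15/2 = -5/2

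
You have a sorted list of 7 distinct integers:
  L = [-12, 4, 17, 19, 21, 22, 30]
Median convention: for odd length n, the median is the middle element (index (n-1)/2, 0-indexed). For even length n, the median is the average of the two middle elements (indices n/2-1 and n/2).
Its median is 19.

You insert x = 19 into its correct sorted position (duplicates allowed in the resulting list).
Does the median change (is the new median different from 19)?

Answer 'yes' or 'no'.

Old median = 19
Insert x = 19
New median = 19
Changed? no

Answer: no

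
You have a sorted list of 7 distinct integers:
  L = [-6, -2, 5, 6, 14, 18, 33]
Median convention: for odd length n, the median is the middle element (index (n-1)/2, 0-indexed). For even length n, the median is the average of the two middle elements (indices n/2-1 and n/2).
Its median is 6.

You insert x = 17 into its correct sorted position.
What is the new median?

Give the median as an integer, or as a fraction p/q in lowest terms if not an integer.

Old list (sorted, length 7): [-6, -2, 5, 6, 14, 18, 33]
Old median = 6
Insert x = 17
Old length odd (7). Middle was index 3 = 6.
New length even (8). New median = avg of two middle elements.
x = 17: 5 elements are < x, 2 elements are > x.
New sorted list: [-6, -2, 5, 6, 14, 17, 18, 33]
New median = 10

Answer: 10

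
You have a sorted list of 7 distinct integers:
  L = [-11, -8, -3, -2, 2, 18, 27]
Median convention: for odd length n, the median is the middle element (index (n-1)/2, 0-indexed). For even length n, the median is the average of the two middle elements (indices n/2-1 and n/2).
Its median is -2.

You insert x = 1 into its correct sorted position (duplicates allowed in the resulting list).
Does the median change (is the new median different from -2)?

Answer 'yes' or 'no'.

Answer: yes

Derivation:
Old median = -2
Insert x = 1
New median = -1/2
Changed? yes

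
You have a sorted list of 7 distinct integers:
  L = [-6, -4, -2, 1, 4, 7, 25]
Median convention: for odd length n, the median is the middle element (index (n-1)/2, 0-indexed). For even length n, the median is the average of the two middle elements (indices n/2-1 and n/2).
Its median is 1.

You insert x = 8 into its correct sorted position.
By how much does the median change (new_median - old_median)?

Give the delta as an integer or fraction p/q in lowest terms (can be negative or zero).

Old median = 1
After inserting x = 8: new sorted = [-6, -4, -2, 1, 4, 7, 8, 25]
New median = 5/2
Delta = 5/2 - 1 = 3/2

Answer: 3/2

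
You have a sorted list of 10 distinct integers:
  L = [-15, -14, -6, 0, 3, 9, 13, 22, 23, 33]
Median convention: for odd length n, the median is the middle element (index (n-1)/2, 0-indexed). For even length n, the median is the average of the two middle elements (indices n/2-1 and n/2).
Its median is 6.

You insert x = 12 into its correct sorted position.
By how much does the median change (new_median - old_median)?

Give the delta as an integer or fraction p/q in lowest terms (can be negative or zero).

Answer: 3

Derivation:
Old median = 6
After inserting x = 12: new sorted = [-15, -14, -6, 0, 3, 9, 12, 13, 22, 23, 33]
New median = 9
Delta = 9 - 6 = 3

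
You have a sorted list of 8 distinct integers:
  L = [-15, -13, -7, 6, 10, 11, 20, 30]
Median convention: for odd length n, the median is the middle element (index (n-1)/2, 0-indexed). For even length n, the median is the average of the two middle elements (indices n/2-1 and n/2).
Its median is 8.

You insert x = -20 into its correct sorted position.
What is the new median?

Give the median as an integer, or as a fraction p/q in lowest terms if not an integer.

Answer: 6

Derivation:
Old list (sorted, length 8): [-15, -13, -7, 6, 10, 11, 20, 30]
Old median = 8
Insert x = -20
Old length even (8). Middle pair: indices 3,4 = 6,10.
New length odd (9). New median = single middle element.
x = -20: 0 elements are < x, 8 elements are > x.
New sorted list: [-20, -15, -13, -7, 6, 10, 11, 20, 30]
New median = 6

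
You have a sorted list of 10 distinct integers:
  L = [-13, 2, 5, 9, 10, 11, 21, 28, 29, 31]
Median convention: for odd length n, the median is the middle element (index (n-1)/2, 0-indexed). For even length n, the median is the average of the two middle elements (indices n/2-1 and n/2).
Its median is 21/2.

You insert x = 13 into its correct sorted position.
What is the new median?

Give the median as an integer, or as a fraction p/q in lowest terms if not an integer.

Old list (sorted, length 10): [-13, 2, 5, 9, 10, 11, 21, 28, 29, 31]
Old median = 21/2
Insert x = 13
Old length even (10). Middle pair: indices 4,5 = 10,11.
New length odd (11). New median = single middle element.
x = 13: 6 elements are < x, 4 elements are > x.
New sorted list: [-13, 2, 5, 9, 10, 11, 13, 21, 28, 29, 31]
New median = 11

Answer: 11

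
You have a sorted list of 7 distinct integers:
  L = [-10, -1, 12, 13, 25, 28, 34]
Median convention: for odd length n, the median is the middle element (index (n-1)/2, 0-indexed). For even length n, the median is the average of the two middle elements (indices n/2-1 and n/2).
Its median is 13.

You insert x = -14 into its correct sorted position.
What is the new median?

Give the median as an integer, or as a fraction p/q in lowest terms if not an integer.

Old list (sorted, length 7): [-10, -1, 12, 13, 25, 28, 34]
Old median = 13
Insert x = -14
Old length odd (7). Middle was index 3 = 13.
New length even (8). New median = avg of two middle elements.
x = -14: 0 elements are < x, 7 elements are > x.
New sorted list: [-14, -10, -1, 12, 13, 25, 28, 34]
New median = 25/2

Answer: 25/2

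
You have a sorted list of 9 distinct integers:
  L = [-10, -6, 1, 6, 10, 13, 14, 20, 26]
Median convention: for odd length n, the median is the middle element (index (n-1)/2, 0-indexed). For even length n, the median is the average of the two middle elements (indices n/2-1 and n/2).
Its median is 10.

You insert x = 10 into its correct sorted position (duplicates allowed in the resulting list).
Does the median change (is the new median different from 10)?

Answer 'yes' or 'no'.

Answer: no

Derivation:
Old median = 10
Insert x = 10
New median = 10
Changed? no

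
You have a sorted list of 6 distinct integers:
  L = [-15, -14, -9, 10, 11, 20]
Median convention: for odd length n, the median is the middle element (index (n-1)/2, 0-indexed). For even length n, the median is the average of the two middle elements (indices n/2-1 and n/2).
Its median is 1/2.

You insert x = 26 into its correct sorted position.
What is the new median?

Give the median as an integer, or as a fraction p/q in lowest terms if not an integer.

Answer: 10

Derivation:
Old list (sorted, length 6): [-15, -14, -9, 10, 11, 20]
Old median = 1/2
Insert x = 26
Old length even (6). Middle pair: indices 2,3 = -9,10.
New length odd (7). New median = single middle element.
x = 26: 6 elements are < x, 0 elements are > x.
New sorted list: [-15, -14, -9, 10, 11, 20, 26]
New median = 10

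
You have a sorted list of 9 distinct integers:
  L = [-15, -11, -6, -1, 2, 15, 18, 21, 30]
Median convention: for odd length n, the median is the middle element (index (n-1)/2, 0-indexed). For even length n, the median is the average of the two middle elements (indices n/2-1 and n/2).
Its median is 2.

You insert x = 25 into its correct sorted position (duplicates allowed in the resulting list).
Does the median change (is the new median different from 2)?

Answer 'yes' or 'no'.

Answer: yes

Derivation:
Old median = 2
Insert x = 25
New median = 17/2
Changed? yes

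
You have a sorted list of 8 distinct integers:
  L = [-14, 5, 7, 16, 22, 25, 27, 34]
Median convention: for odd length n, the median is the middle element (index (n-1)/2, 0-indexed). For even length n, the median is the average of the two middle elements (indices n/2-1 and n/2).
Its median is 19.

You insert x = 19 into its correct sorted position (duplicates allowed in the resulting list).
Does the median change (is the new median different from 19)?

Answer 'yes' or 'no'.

Old median = 19
Insert x = 19
New median = 19
Changed? no

Answer: no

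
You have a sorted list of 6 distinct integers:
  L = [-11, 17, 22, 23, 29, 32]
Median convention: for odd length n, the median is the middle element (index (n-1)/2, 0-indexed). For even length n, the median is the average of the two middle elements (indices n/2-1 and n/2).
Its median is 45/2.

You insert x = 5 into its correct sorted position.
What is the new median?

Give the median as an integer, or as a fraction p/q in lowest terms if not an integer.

Old list (sorted, length 6): [-11, 17, 22, 23, 29, 32]
Old median = 45/2
Insert x = 5
Old length even (6). Middle pair: indices 2,3 = 22,23.
New length odd (7). New median = single middle element.
x = 5: 1 elements are < x, 5 elements are > x.
New sorted list: [-11, 5, 17, 22, 23, 29, 32]
New median = 22

Answer: 22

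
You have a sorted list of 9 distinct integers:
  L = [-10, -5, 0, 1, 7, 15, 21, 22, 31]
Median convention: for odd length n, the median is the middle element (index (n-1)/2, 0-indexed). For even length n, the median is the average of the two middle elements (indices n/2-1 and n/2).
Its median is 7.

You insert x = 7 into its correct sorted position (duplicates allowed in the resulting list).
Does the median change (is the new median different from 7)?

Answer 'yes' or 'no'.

Old median = 7
Insert x = 7
New median = 7
Changed? no

Answer: no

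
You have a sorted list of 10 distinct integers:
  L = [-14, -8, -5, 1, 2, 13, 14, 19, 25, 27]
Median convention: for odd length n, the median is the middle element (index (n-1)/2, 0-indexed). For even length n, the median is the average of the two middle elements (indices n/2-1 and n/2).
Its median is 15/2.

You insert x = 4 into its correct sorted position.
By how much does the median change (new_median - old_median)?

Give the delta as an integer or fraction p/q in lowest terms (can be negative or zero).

Old median = 15/2
After inserting x = 4: new sorted = [-14, -8, -5, 1, 2, 4, 13, 14, 19, 25, 27]
New median = 4
Delta = 4 - 15/2 = -7/2

Answer: -7/2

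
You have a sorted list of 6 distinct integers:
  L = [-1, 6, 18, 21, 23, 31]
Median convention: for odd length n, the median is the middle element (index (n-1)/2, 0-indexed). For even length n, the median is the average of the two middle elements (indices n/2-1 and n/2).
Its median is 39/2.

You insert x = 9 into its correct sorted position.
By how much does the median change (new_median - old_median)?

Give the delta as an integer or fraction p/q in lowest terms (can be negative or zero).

Old median = 39/2
After inserting x = 9: new sorted = [-1, 6, 9, 18, 21, 23, 31]
New median = 18
Delta = 18 - 39/2 = -3/2

Answer: -3/2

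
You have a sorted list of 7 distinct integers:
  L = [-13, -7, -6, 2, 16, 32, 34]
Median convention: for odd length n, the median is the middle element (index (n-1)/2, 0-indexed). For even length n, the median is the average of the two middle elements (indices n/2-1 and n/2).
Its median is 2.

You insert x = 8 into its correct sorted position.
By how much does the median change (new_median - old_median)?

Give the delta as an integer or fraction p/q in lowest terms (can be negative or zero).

Answer: 3

Derivation:
Old median = 2
After inserting x = 8: new sorted = [-13, -7, -6, 2, 8, 16, 32, 34]
New median = 5
Delta = 5 - 2 = 3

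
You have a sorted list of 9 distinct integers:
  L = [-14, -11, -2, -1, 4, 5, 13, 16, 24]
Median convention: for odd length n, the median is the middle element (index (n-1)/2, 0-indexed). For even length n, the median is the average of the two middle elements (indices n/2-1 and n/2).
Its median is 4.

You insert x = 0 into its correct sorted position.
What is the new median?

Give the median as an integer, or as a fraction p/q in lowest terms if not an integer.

Answer: 2

Derivation:
Old list (sorted, length 9): [-14, -11, -2, -1, 4, 5, 13, 16, 24]
Old median = 4
Insert x = 0
Old length odd (9). Middle was index 4 = 4.
New length even (10). New median = avg of two middle elements.
x = 0: 4 elements are < x, 5 elements are > x.
New sorted list: [-14, -11, -2, -1, 0, 4, 5, 13, 16, 24]
New median = 2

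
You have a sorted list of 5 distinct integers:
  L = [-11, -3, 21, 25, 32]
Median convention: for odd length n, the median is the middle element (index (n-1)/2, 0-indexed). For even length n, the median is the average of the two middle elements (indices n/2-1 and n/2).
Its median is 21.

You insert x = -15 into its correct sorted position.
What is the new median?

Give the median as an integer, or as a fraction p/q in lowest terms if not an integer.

Old list (sorted, length 5): [-11, -3, 21, 25, 32]
Old median = 21
Insert x = -15
Old length odd (5). Middle was index 2 = 21.
New length even (6). New median = avg of two middle elements.
x = -15: 0 elements are < x, 5 elements are > x.
New sorted list: [-15, -11, -3, 21, 25, 32]
New median = 9

Answer: 9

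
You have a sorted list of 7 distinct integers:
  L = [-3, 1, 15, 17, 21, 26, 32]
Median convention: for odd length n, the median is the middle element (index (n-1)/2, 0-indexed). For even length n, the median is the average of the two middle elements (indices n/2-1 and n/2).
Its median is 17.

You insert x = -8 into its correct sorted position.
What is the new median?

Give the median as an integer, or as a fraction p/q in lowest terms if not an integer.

Answer: 16

Derivation:
Old list (sorted, length 7): [-3, 1, 15, 17, 21, 26, 32]
Old median = 17
Insert x = -8
Old length odd (7). Middle was index 3 = 17.
New length even (8). New median = avg of two middle elements.
x = -8: 0 elements are < x, 7 elements are > x.
New sorted list: [-8, -3, 1, 15, 17, 21, 26, 32]
New median = 16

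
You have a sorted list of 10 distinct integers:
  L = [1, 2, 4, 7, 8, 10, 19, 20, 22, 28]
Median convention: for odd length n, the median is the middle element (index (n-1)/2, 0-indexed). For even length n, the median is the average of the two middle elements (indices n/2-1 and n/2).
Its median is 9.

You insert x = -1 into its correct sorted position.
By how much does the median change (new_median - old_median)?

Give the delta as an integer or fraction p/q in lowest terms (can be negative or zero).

Answer: -1

Derivation:
Old median = 9
After inserting x = -1: new sorted = [-1, 1, 2, 4, 7, 8, 10, 19, 20, 22, 28]
New median = 8
Delta = 8 - 9 = -1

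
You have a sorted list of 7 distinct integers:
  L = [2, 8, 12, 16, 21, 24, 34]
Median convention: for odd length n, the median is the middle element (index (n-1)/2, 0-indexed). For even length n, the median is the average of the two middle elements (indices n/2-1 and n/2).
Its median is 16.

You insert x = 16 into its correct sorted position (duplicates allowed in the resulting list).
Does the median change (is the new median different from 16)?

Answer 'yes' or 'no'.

Answer: no

Derivation:
Old median = 16
Insert x = 16
New median = 16
Changed? no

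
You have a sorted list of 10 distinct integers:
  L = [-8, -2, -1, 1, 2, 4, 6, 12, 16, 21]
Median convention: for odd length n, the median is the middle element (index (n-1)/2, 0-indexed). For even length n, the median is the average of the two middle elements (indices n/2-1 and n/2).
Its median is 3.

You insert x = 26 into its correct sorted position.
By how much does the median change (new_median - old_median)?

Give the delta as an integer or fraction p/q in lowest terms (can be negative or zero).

Old median = 3
After inserting x = 26: new sorted = [-8, -2, -1, 1, 2, 4, 6, 12, 16, 21, 26]
New median = 4
Delta = 4 - 3 = 1

Answer: 1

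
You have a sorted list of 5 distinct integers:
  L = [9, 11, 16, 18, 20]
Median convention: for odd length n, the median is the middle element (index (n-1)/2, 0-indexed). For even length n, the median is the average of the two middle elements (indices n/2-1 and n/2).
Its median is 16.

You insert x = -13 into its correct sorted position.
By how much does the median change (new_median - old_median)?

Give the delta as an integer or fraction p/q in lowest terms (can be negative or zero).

Answer: -5/2

Derivation:
Old median = 16
After inserting x = -13: new sorted = [-13, 9, 11, 16, 18, 20]
New median = 27/2
Delta = 27/2 - 16 = -5/2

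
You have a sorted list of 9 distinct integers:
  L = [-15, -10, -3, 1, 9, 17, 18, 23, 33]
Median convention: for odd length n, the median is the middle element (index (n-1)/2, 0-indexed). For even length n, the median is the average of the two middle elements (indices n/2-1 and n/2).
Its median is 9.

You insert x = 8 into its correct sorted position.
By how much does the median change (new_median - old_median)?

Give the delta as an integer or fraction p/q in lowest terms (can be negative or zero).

Old median = 9
After inserting x = 8: new sorted = [-15, -10, -3, 1, 8, 9, 17, 18, 23, 33]
New median = 17/2
Delta = 17/2 - 9 = -1/2

Answer: -1/2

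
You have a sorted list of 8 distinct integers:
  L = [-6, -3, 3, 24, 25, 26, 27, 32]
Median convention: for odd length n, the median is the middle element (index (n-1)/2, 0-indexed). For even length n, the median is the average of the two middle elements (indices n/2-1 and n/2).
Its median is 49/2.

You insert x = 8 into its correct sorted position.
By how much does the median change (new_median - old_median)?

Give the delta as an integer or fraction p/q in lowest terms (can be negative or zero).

Answer: -1/2

Derivation:
Old median = 49/2
After inserting x = 8: new sorted = [-6, -3, 3, 8, 24, 25, 26, 27, 32]
New median = 24
Delta = 24 - 49/2 = -1/2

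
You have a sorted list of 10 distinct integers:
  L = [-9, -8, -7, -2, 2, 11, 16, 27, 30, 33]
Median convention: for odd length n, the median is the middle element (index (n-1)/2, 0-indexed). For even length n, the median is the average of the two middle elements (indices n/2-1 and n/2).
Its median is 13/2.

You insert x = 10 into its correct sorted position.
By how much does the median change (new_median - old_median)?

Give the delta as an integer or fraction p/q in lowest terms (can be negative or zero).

Old median = 13/2
After inserting x = 10: new sorted = [-9, -8, -7, -2, 2, 10, 11, 16, 27, 30, 33]
New median = 10
Delta = 10 - 13/2 = 7/2

Answer: 7/2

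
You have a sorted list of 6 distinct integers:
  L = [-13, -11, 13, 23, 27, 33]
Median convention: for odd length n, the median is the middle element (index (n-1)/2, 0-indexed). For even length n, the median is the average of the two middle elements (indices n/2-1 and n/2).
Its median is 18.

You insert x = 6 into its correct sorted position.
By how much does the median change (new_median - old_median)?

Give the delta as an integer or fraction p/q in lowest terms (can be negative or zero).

Answer: -5

Derivation:
Old median = 18
After inserting x = 6: new sorted = [-13, -11, 6, 13, 23, 27, 33]
New median = 13
Delta = 13 - 18 = -5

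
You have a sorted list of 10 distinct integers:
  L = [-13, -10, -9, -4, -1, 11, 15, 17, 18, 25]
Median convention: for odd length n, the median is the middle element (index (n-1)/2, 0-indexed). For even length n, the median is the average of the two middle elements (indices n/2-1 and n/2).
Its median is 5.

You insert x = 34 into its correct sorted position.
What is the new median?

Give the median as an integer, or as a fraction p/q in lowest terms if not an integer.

Old list (sorted, length 10): [-13, -10, -9, -4, -1, 11, 15, 17, 18, 25]
Old median = 5
Insert x = 34
Old length even (10). Middle pair: indices 4,5 = -1,11.
New length odd (11). New median = single middle element.
x = 34: 10 elements are < x, 0 elements are > x.
New sorted list: [-13, -10, -9, -4, -1, 11, 15, 17, 18, 25, 34]
New median = 11

Answer: 11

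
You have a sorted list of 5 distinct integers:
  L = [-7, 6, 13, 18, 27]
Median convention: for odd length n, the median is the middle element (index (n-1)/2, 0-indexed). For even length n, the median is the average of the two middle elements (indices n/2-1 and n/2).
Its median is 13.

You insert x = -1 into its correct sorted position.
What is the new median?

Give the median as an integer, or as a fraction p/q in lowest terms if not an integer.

Answer: 19/2

Derivation:
Old list (sorted, length 5): [-7, 6, 13, 18, 27]
Old median = 13
Insert x = -1
Old length odd (5). Middle was index 2 = 13.
New length even (6). New median = avg of two middle elements.
x = -1: 1 elements are < x, 4 elements are > x.
New sorted list: [-7, -1, 6, 13, 18, 27]
New median = 19/2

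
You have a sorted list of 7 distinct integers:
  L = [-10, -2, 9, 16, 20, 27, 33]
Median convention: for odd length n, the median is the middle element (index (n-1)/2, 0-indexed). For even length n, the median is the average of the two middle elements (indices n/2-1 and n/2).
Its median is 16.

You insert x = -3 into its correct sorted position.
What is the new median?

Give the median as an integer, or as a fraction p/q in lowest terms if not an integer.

Answer: 25/2

Derivation:
Old list (sorted, length 7): [-10, -2, 9, 16, 20, 27, 33]
Old median = 16
Insert x = -3
Old length odd (7). Middle was index 3 = 16.
New length even (8). New median = avg of two middle elements.
x = -3: 1 elements are < x, 6 elements are > x.
New sorted list: [-10, -3, -2, 9, 16, 20, 27, 33]
New median = 25/2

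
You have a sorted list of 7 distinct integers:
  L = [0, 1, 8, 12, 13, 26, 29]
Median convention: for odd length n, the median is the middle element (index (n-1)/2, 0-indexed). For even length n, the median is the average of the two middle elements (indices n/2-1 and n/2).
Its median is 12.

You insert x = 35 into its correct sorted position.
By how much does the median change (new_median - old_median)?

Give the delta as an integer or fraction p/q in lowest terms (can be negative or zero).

Old median = 12
After inserting x = 35: new sorted = [0, 1, 8, 12, 13, 26, 29, 35]
New median = 25/2
Delta = 25/2 - 12 = 1/2

Answer: 1/2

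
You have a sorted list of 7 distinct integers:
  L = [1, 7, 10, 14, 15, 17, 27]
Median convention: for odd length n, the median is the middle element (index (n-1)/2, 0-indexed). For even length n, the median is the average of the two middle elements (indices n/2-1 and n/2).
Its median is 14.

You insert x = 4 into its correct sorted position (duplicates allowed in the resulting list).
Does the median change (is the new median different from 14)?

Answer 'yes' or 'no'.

Answer: yes

Derivation:
Old median = 14
Insert x = 4
New median = 12
Changed? yes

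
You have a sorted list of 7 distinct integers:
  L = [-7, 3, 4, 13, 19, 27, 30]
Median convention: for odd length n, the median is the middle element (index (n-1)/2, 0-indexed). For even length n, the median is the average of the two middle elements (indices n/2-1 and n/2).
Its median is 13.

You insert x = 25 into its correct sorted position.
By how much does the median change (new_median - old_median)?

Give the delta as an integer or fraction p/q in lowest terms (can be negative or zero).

Old median = 13
After inserting x = 25: new sorted = [-7, 3, 4, 13, 19, 25, 27, 30]
New median = 16
Delta = 16 - 13 = 3

Answer: 3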